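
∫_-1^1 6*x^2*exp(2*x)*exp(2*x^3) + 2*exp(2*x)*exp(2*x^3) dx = -exp(-4) + exp(4)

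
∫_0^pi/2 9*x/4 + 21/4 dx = -2 + 9*pi/8 + 2*(1 + 3*pi/8)^2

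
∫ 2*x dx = x^2 + C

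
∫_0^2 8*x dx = 16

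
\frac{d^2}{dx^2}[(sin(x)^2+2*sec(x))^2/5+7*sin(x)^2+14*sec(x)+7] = -16*sin(x)^8/(5*cos(x)^4) - 26*sin(x)^6/(5*cos(x)^4) - 4*sin(x)^4/(5*cos(x)^3) - 14*sin(x)^2 + 8*cos(x)/5 + 20*tan(x)^4 + 14 - 82/(5*cos(x)) + 42/(5*cos(x)^2) + 152/(5*cos(x)^3) - 34/(5*cos(x)^4)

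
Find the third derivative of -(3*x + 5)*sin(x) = 3*x*cos(x) + 9*sin(x) + 5*cos(x)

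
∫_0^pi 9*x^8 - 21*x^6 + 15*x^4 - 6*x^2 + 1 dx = -pi^3 + pi + (-pi + pi^3)^3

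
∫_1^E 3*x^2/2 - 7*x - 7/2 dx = (-4 + E/2)*(1 + E + exp(2)) + 21/2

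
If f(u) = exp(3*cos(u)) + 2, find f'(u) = -3*exp(3*cos(u))*sin(u)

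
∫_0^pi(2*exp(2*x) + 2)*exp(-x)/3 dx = -2*exp(-pi)/3 + 2*exp(pi)/3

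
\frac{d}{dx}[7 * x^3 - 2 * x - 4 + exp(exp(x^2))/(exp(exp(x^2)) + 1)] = (21*x^2*exp(2*exp(x^2)) + 42*x^2*exp(exp(x^2)) + 21*x^2 + 2*x*exp(x^2 + exp(x^2)) - 2*exp(2*exp(x^2)) - 4*exp(exp(x^2)) - 2)/(exp(2*exp(x^2)) + 2*exp(exp(x^2)) + 1)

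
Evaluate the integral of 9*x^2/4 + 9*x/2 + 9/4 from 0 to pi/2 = -3/4 + 3*(1 + pi/2)^3/4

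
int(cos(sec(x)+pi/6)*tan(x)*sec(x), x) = sin(sec(x) + pi/6) + C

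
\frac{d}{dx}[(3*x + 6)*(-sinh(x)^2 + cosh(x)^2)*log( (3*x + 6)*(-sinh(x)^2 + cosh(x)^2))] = 3*log(x + 2) + 3 + 3*log(3)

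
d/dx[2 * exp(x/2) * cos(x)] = (-2*sin(x) + cos(x))*exp(x/2)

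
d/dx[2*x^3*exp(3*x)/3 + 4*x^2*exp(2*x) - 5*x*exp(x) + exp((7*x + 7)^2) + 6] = 2*x^3*exp(3*x) + 2*x^2*exp(3*x) + 8*x^2*exp(2*x) + 8*x*exp(2*x) - 5*x*exp(x) + 98*x*exp(49*x^2 + 98*x + 49) - 5*exp(x) + 98*exp(49*x^2 + 98*x + 49)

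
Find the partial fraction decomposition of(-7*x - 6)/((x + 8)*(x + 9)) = -57/(x + 9) + 50/(x + 8)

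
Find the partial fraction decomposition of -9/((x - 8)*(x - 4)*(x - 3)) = -9/(5*(x - 3)) + 9/(4*(x - 4)) - 9/(20*(x - 8))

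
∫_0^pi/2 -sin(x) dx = -1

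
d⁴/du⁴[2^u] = 2^u*log(2)^4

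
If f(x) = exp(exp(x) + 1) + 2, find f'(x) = exp(x + exp(x) + 1)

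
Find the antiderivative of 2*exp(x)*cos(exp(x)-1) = 2*sin(exp(x) - 1) + C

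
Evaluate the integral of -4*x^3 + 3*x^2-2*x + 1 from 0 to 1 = 0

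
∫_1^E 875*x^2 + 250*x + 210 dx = -1880/3 + 210*E + 125*exp(2) + 875*exp(3)/3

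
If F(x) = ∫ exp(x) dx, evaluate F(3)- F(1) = -E + exp(3)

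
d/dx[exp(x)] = exp(x)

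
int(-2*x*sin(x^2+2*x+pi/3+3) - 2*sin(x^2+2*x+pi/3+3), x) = cos((x + 1)^2 + pi/3 + 2) + C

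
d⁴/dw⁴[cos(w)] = cos(w)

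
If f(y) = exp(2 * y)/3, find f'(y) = 2*exp(2*y)/3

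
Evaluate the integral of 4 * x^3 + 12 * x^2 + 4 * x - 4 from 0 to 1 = 3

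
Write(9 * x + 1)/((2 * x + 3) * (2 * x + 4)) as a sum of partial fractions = -25/(2*(2*x + 3)) + 17/(2*(x + 2))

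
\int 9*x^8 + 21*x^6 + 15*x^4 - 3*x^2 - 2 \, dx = x^9 + 3*x^7 + 3*x^5 - x^3 - 2*x + C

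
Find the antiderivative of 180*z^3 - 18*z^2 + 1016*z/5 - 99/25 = 45*z^4 - 6*z^3 + 508*z^2/5 - 99*z/25 + C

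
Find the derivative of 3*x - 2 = 3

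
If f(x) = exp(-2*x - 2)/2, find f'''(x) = -4*exp(-2*x - 2)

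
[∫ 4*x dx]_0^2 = 8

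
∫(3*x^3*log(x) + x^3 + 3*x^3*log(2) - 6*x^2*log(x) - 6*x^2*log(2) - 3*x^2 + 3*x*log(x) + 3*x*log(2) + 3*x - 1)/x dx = (x - 1)^3*log(2*x) + C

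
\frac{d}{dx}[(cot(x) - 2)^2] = 2*(2 - cos(x)/sin(x))/sin(x)^2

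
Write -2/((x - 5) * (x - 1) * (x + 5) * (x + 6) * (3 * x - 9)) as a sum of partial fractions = -2/(2079*(x + 6)) + 1/(720*(x + 5)) - 1/(504*(x - 1)) + 1/(432*(x - 3)) - 1/(1320*(x - 5))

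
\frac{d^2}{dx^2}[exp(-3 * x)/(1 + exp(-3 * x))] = (9*exp(6*x) - 9*exp(3*x))/(exp(9*x) + 3*exp(6*x) + 3*exp(3*x) + 1)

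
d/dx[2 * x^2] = 4*x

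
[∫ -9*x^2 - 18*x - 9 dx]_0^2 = -78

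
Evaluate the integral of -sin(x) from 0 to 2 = -1 + cos(2)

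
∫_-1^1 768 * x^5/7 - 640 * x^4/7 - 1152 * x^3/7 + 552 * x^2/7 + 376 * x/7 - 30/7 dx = 52/7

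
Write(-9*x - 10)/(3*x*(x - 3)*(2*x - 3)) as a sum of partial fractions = 94/(27*(2*x - 3)) - 37/(27*(x - 3)) - 10/(27*x)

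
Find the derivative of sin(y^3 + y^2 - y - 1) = (3*y^2 + 2*y - 1)*cos(y^3 + y^2 - y - 1)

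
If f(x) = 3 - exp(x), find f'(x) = -exp(x)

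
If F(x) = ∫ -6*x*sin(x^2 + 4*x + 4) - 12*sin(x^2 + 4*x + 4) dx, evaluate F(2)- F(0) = 3*cos(16) - 3*cos(4)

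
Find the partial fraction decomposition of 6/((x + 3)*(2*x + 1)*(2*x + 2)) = 12/(5*(2*x + 1)) + 3/(10*(x + 3)) - 3/(2*(x + 1))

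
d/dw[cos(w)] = -sin(w)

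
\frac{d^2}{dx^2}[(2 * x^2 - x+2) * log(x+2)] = (4*x^2*log(x + 2) + 6*x^2 + 16*x*log(x + 2) + 15*x + 16*log(x + 2) - 6)/(x^2 + 4*x + 4)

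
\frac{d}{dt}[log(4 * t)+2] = 1/t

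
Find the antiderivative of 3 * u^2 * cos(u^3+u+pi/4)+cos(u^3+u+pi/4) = sin(u^3 + u + pi/4) + C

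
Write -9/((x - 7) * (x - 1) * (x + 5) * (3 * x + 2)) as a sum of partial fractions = -243/(1495*(3*x + 2)) + 1/(104*(x + 5)) + 1/(20*(x - 1)) - 1/(184*(x - 7))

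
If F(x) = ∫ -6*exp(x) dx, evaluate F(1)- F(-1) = -6*E + 6*exp(-1)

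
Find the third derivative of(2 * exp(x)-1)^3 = 216*exp(3*x) - 96*exp(2*x) + 6*exp(x)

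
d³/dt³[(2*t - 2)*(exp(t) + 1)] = 2*t*exp(t) + 4*exp(t)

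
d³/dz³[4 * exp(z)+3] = 4*exp(z)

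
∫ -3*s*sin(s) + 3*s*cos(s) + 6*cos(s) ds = 3*sqrt(2)*(s + 1)*sin(s + pi/4) + C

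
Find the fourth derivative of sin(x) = sin(x)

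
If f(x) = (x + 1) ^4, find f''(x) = 12*x^2 + 24*x + 12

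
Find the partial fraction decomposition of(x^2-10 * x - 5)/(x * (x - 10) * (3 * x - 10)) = 49/(40*(3*x - 10)) - 1/(40*(x - 10)) - 1/(20*x)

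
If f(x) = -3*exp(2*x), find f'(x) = -6*exp(2*x)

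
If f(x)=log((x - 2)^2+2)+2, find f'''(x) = (4*x^3 - 24*x^2 + 24*x + 16)/(x^6 - 12*x^5 + 66*x^4 - 208*x^3 + 396*x^2 - 432*x + 216)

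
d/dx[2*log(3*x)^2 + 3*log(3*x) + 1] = (4*log(x) + 3 + 4*log(3))/x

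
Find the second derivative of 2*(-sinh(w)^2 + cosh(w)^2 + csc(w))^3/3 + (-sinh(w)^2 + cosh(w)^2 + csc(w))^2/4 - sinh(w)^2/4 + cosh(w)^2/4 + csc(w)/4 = -(11/4 + 9/sin(w) + 1/(2*sin(w)^2) - 27/(2*sin(w)^3) - 8/sin(w)^4)/sin(w)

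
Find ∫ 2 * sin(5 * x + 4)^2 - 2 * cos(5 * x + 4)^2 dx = -sin(10*x + 8)/5 + C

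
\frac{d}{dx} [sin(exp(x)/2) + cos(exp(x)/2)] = sqrt(2)*exp(x)*cos(exp(x)/2 + pi/4)/2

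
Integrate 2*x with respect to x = x^2 + C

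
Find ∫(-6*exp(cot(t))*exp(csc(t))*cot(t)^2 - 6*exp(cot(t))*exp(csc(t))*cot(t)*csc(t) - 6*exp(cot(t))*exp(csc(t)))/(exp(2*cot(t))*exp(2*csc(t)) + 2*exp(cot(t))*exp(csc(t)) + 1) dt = 6*exp(cot(t) + csc(t))/(exp(cot(t) + csc(t)) + 1) + C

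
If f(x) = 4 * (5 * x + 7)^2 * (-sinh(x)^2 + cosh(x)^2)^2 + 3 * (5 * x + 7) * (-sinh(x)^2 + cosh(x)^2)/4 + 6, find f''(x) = 200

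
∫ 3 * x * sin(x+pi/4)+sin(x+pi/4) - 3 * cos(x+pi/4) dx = (-3*x - 1)*cos(x + pi/4) + C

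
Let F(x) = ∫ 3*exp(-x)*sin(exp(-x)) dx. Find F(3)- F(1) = -3*cos(exp(-1)) + 3*cos(exp(-3))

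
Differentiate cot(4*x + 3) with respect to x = -4/sin(4*x + 3)^2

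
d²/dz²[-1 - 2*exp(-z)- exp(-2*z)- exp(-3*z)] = (-2*exp(2*z) - 4*exp(z) - 9)*exp(-3*z)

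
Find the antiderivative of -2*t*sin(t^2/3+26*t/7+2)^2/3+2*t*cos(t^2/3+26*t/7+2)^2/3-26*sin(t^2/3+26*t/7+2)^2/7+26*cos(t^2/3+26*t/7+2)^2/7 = sin(2*t^2/3 + 52*t/7 + 4)/2 + C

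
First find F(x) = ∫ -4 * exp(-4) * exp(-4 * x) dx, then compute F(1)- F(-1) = -1 + exp(-8)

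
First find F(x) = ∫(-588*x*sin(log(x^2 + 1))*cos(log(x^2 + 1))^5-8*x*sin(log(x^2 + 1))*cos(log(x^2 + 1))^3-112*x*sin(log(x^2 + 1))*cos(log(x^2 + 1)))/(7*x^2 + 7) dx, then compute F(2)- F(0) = -78/7 + 7*cos(log(5))^6 + cos(log(5))^4/7 + 4*cos(log(5))^2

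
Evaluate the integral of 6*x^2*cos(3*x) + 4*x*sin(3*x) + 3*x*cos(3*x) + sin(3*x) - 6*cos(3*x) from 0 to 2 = 8*sin(6)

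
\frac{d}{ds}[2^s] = 2^s*log(2)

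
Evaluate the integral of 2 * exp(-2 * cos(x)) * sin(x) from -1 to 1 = 0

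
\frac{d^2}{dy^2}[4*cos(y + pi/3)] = -4*cos(y + pi/3)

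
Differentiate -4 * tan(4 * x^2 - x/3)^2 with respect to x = -64*x*tan(4*x^2 - x/3)^3 - 64*x*tan(4*x^2 - x/3) + 8*tan(4*x^2 - x/3)^3/3 + 8*tan(4*x^2 - x/3)/3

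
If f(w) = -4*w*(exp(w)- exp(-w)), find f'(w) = (-4*w*exp(2*w) - 4*w - 4*exp(2*w) + 4)*exp(-w)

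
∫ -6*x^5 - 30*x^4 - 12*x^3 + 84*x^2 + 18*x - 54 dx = -x^6 - 6*x^5 - 3*x^4 + 28*x^3 + 9*x^2 - 54*x + C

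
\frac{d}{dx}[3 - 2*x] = -2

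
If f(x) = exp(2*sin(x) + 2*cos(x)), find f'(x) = 2*sqrt(2)*exp(2*sin(x))*exp(2*cos(x))*cos(x + pi/4)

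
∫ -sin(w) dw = cos(w) + C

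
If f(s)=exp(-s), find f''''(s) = exp(-s)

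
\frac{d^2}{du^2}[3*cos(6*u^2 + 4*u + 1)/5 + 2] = -432*u^2*cos(6*u^2 + 4*u + 1)/5 - 288*u*cos(6*u^2 + 4*u + 1)/5 - 36*sin(6*u^2 + 4*u + 1)/5 - 48*cos(6*u^2 + 4*u + 1)/5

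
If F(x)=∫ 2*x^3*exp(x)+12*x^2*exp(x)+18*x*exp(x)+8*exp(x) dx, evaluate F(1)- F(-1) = 16*E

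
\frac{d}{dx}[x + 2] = 1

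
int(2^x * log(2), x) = 2^x + C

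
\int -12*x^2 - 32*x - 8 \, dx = -4*x^3 - 16*x^2 - 8*x + C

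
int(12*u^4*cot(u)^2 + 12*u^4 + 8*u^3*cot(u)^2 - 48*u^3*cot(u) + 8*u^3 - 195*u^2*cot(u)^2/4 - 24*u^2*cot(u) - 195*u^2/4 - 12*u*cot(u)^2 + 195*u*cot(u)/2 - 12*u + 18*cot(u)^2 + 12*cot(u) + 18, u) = -(4*u + 3)*(12*u^3 - u^2 - 48*u + 24)*cot(u)/4 + C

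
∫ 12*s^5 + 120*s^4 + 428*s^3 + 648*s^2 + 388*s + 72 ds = 2*s^6 + 24*s^5 + 107*s^4 + 216*s^3 + 194*s^2 + 72*s + C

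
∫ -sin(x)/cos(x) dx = log(2*cos(x)) + C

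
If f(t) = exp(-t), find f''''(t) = exp(-t)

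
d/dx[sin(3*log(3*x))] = 3*cos(3*(log(x) + log(3)))/x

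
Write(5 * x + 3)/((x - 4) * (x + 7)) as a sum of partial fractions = 32/(11*(x + 7)) + 23/(11*(x - 4))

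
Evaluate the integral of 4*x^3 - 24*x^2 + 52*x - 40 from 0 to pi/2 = -25 + ((-2 + pi/2)^2 + 1)^2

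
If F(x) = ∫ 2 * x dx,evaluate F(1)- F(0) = 1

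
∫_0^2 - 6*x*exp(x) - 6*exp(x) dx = -12*exp(2)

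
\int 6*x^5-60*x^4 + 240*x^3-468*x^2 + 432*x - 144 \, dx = x^6 - 12*x^5 + 60*x^4 - 156*x^3 + 216*x^2 - 144*x + C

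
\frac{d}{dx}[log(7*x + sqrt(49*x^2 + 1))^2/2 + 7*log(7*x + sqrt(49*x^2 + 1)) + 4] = (49*x*log(7*x + sqrt(49*x^2 + 1)) + 343*x + 7*sqrt(49*x^2 + 1)*log(7*x + sqrt(49*x^2 + 1)) + 49*sqrt(49*x^2 + 1))/(49*x^2 + 7*x*sqrt(49*x^2 + 1) + 1)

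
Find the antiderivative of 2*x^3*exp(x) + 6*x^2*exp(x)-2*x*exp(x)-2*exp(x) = 2*x*(x^2 - 1)*exp(x) + C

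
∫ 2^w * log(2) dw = 2^w + C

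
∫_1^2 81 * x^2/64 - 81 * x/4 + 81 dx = 3429/64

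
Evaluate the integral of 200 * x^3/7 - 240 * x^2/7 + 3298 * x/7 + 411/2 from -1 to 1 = 2717/7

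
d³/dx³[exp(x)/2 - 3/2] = exp(x)/2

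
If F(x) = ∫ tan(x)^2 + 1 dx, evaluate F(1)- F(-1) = 2*tan(1)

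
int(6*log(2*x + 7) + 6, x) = 3*(2*x + 7)*log(2*x + 7) + C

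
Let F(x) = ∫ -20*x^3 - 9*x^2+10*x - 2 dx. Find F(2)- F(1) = -83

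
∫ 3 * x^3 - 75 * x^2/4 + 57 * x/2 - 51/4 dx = 3*x^4/4 - 25*x^3/4 + 57*x^2/4 - 51*x/4 + C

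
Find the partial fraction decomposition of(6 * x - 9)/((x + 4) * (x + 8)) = 57/(4*(x + 8)) - 33/(4*(x + 4))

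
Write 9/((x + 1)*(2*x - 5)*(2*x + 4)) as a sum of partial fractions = 2/(7*(2*x - 5)) + 1/(2*(x + 2)) - 9/(14*(x + 1))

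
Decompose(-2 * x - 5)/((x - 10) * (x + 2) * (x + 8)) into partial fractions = 11/(108*(x + 8)) + 1/(72*(x + 2)) - 25/(216*(x - 10))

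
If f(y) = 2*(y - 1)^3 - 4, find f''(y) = 12*y - 12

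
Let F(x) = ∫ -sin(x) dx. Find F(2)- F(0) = -1 + cos(2)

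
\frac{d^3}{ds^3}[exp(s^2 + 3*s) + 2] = 8*s^3*exp(s^2 + 3*s) + 36*s^2*exp(s^2 + 3*s) + 66*s*exp(s^2 + 3*s) + 45*exp(s^2 + 3*s)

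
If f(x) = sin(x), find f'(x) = cos(x)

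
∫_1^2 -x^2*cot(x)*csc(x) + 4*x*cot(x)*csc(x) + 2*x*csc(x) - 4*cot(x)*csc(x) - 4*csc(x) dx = -csc(1)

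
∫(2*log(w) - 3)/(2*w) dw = (log(w) - 3)*log(w)/2 + C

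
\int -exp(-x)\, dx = exp(-x) + C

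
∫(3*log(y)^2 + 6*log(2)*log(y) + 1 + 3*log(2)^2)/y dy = log(2*y)^3 + log(2*y) + C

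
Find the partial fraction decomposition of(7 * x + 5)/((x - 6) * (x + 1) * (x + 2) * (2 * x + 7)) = 52/(95*(2*x + 7)) - 3/(8*(x + 2)) + 2/(35*(x + 1)) + 47/(1064*(x - 6))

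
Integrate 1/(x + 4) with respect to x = log(x + 4) + C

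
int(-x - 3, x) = -x^2/2 - 3*x + C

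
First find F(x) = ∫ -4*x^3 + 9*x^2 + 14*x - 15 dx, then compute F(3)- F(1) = 24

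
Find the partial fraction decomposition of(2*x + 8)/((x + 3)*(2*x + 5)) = 6/(2*x + 5) - 2/(x + 3)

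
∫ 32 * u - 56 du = 16*u^2 - 56*u + C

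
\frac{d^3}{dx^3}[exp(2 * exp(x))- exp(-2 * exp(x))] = (8*exp(3*x) - 12*exp(2*x) + 2*exp(x) + 2*exp(x + 4*exp(x)) + 12*exp(2*x + 4*exp(x)) + 8*exp(3*x + 4*exp(x)))*exp(-2*exp(x))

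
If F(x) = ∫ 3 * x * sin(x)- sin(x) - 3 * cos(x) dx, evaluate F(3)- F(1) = 2*cos(1) - 8*cos(3)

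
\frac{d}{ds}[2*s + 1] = 2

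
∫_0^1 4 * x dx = 2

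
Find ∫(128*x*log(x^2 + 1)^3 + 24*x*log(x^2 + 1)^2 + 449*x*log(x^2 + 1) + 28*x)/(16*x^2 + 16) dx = (8*log(x^2 + 1)^2 + log(x^2 + 1) + 12)^2/64 + 4*log(x^2 + 1)^2 + log(x^2 + 1)/2 + C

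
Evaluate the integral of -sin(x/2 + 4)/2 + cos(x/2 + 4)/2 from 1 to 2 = sin(5) - cos(9/2) + cos(5) - sin(9/2)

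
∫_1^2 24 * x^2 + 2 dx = 58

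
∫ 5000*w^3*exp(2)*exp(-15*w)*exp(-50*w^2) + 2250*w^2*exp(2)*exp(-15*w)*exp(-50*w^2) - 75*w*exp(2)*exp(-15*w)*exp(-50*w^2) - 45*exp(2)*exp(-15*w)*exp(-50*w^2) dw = (-50*w^2 - 15*w + 2)*exp(-50*w^2 - 15*w + 2) + C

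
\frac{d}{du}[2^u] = 2^u*log(2)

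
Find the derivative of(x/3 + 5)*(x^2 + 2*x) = x^2 + 34*x/3 + 10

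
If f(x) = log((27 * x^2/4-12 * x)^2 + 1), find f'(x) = (2916*x^3 - 7776*x^2 + 4608*x)/(729*x^4 - 2592*x^3 + 2304*x^2 + 16)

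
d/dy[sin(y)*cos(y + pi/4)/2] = cos(2*y + pi/4)/2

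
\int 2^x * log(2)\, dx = 2^x + C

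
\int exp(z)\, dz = exp(z) + C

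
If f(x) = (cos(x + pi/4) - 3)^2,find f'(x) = 6*sin(x + pi/4) - cos(2*x)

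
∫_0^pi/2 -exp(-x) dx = -1 + exp(-pi/2)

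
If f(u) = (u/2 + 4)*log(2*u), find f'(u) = (u*log(u) + u*log(2) + u + 8)/(2*u)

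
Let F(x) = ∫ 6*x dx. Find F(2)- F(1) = 9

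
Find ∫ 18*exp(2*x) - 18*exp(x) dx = 9*(1 - exp(x))^2 + C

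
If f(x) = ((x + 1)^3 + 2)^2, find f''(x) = 30*x^4 + 120*x^3 + 180*x^2 + 144*x + 54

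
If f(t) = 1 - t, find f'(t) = -1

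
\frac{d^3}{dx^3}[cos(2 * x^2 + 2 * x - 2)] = 64*x^3*sin(2*(x^2 + x - 1)) + 96*x^2*sin(2*(x^2 + x - 1)) + 48*x*sin(2*(x^2 + x - 1)) - 48*x*cos(2*(x^2 + x - 1)) + 8*sin(2*(x^2 + x - 1)) - 24*cos(2*(x^2 + x - 1))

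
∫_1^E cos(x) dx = -sin(1) + sin(E)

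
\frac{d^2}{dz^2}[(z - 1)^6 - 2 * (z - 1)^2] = 30*z^4 - 120*z^3 + 180*z^2 - 120*z + 26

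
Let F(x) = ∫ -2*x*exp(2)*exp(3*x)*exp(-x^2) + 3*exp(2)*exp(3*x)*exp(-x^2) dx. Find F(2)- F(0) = -exp(2) + exp(4)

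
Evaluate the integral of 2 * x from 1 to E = -1 + exp(2)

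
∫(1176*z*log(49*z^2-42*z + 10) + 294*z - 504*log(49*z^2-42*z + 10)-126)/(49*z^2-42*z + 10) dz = 3*(2*log((7*z - 3)^2 + 1) + 1)*log((7*z - 3)^2 + 1) + C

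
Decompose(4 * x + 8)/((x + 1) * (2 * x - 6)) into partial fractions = -1/(2*(x + 1)) + 5/(2*(x - 3))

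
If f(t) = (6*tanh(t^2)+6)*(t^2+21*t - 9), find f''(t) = -48*t^4*sinh(t^2)/cosh(t^2)^3 - 1008*t^3*sinh(t^2)/cosh(t^2)^3 + 432*t^2*sinh(t^2)/cosh(t^2)^3 + 60*t^2/cosh(t^2)^2 + 756*t/cosh(t^2)^2 + 12*tanh(t^2) + 12 - 108/cosh(t^2)^2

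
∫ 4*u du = 2*u^2 + C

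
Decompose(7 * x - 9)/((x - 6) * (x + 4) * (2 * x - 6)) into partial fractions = -37/(140*(x + 4)) - 2/(7*(x - 3)) + 11/(20*(x - 6))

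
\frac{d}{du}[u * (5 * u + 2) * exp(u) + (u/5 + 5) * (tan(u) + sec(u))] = 5*u^2*exp(u) + 12*u*exp(u) + u*tan(u)^2/5 + u*tan(u)*sec(u)/5 + u/5 + 2*exp(u) + 5*tan(u)^2 + 5*tan(u)*sec(u) + tan(u)/5 + sec(u)/5 + 5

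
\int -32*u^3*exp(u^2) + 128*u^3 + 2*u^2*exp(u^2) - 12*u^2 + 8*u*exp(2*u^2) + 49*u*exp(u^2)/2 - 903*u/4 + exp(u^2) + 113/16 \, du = -u^2 + u/16 + (-16*u^2 + u + 4*exp(u^2) + 28)^2/8 + exp(u^2)/4 + C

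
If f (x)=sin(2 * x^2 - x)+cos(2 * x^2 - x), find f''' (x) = 64*x^3*sin(2*x^2 - x) - 64*x^3*cos(2*x^2 - x) - 48*x^2*sin(2*x^2 - x) + 48*x^2*cos(2*x^2 - x) - 36*x*sin(2*x^2 - x) - 60*x*cos(2*x^2 - x) + 11*sin(2*x^2 - x) + 13*cos(2*x^2 - x)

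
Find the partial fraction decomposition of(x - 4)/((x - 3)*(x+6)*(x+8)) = -6/(11*(x + 8)) + 5/(9*(x + 6)) - 1/(99*(x - 3))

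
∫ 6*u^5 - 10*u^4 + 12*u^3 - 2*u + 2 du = u^6 - 2*u^5 + 3*u^4 - u^2 + 2*u + C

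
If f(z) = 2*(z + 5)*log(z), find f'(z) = (2*z*log(z) + 2*z + 10)/z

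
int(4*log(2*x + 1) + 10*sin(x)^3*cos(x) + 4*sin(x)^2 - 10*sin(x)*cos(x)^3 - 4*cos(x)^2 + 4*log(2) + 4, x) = 2*(2*x + 1)*log(4*x + 2) - 2*sin(2*x) + 5*cos(4*x)/8 + C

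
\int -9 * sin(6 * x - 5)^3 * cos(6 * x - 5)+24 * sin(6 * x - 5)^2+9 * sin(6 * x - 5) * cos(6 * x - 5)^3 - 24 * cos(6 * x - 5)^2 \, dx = (3*sin(12*x - 10)/16 - 2)*sin(12*x - 10) + C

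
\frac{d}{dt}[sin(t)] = cos(t)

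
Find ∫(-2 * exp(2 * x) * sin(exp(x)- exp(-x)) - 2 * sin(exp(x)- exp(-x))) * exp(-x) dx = 2*cos(2*sinh(x)) + C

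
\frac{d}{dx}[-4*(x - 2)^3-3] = -12*x^2 + 48*x - 48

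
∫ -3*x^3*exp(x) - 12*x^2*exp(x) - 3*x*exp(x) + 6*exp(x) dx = 3*(-x^3 - x^2 + x + 1)*exp(x) + C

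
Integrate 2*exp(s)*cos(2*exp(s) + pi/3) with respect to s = sin(2*exp(s) + pi/3) + C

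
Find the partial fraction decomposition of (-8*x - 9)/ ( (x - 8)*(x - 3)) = 33/(5*(x - 3)) - 73/(5*(x - 8))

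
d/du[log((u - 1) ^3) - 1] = 3/(u - 1)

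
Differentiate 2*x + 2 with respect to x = 2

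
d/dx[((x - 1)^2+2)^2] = 4*x^3 - 12*x^2 + 20*x - 12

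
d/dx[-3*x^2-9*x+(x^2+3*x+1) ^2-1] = 4*x^3 + 18*x^2 + 16*x - 3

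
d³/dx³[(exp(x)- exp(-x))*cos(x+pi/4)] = 2*sqrt(2)*(-exp(2*x)*cos(x) + sin(x))*exp(-x)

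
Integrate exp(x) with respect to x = exp(x) + C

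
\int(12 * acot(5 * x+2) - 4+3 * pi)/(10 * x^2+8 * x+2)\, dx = -3*(4*acot(5*x + 2) + pi)^2/16 + 2*acot(5*x + 2) + C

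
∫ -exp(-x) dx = exp(-x) + C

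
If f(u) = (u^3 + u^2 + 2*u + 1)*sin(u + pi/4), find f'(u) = u^3*cos(u + pi/4) + sqrt(2)*u^2*sin(u) + 2*sqrt(2)*u^2*cos(u) + 2*sqrt(2)*u*cos(u) + sqrt(2)*sin(u)/2 + 3*sqrt(2)*cos(u)/2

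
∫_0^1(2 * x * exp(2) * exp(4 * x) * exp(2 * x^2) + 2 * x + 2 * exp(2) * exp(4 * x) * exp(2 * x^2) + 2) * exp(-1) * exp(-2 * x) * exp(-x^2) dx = -E - exp(-4) + exp(-1) + exp(4)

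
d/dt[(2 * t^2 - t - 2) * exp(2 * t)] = 4*t^2*exp(2*t) + 2*t*exp(2*t) - 5*exp(2*t)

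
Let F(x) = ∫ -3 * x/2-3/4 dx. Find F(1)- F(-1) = -3/2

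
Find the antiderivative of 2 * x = x^2 + C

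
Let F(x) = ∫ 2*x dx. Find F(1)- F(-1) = 0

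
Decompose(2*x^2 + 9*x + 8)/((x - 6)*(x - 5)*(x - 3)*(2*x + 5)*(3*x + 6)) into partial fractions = -32/(8415*(2*x + 5)) + 1/(420*(x + 2)) + 53/(990*(x - 3)) - 103/(630*(x - 5)) + 67/(612*(x - 6))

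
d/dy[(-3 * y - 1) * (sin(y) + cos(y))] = 3*y*sin(y) - 3*y*cos(y) - 2*sin(y) - 4*cos(y)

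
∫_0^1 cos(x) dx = sin(1)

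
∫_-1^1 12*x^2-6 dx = -4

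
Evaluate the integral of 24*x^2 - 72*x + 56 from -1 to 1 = 128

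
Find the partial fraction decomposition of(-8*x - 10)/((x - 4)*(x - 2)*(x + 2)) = 1/(4*(x + 2)) + 13/(4*(x - 2)) - 7/(2*(x - 4))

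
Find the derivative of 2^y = 2^y*log(2)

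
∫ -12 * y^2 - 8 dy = -4*y^3 - 8*y + C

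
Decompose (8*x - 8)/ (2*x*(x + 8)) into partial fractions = 9/(2*(x + 8)) - 1/(2*x)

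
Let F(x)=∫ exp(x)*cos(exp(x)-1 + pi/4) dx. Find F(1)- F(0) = -sqrt(2)/2 + sin(-1 + pi/4 + E)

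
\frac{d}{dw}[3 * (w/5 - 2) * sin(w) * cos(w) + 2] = 3*w*cos(2*w)/5 + 3*sin(2*w)/10 - 6*cos(2*w)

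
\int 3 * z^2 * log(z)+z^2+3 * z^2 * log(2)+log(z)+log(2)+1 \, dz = z*(z^2 + 1)*log(2*z) + C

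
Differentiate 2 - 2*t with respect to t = -2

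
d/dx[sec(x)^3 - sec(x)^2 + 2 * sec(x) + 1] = (2 - 2/cos(x) + 3/cos(x)^2)*sin(x)/cos(x)^2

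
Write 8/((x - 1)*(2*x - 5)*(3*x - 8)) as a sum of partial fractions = 72/(5*(3*x - 8)) - 32/(3*(2*x - 5)) + 8/(15*(x - 1))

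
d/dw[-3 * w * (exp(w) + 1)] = -3*w*exp(w) - 3*exp(w) - 3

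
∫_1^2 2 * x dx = 3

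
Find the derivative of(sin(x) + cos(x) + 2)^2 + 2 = 2*cos(2*x) + 4*sqrt(2)*cos(x + pi/4)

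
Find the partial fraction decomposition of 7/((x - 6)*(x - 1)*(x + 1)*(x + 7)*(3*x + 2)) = 567/(1900*(3*x + 2)) + 7/(11856*(x + 7)) - 1/(12*(x + 1)) - 7/(400*(x - 1)) + 1/(1300*(x - 6))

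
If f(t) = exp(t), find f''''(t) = exp(t)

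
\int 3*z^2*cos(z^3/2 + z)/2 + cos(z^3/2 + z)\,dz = sin(z^3/2 + z) + C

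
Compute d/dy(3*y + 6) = 3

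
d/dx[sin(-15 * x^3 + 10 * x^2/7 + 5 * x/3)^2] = 5*(-9*x^2 + 4*x/7 + 1/3)*sin(10*x*(-3*x^2 + 2*x/7 + 1/3))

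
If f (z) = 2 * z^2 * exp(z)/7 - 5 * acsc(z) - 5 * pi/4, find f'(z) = (2*z^4*sqrt(1 - 1/z^2)*exp(z) + 4*z^3*sqrt(1 - 1/z^2)*exp(z) + 35)/(7*z^2*sqrt(1 - 1/z^2))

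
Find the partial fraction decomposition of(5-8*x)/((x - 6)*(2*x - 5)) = 30/(7*(2*x - 5)) - 43/(7*(x - 6))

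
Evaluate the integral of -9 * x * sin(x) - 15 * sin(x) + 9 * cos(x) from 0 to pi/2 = -15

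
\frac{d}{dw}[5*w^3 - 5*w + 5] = 15*w^2 - 5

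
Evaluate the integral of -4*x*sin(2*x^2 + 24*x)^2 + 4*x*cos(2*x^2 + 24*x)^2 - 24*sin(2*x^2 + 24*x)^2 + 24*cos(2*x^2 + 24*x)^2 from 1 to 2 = -sin(52)/2 + sin(112)/2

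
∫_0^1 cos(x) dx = sin(1)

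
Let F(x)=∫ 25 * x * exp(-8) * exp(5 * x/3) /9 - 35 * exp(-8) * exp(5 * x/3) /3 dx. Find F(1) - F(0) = -19*exp(-19/3)/3 + 8*exp(-8)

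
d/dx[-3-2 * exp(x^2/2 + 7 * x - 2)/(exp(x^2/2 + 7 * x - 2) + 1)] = (-2*x*exp(x^2/2 + 7*x - 2) - 14*exp(x^2/2 + 7*x - 2))/(exp(-4)*exp(14*x)*exp(x^2) + 2*exp(-2)*exp(7*x)*exp(x^2/2) + 1)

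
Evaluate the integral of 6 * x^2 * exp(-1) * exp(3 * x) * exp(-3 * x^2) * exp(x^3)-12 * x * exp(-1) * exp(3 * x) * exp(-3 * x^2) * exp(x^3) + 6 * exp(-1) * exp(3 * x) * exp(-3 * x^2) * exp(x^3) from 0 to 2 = -2*exp(-1) + 2*E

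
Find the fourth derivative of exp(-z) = exp(-z)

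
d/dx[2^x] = 2^x*log(2)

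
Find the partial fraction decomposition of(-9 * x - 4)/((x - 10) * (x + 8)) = -34/(9*(x + 8)) - 47/(9*(x - 10))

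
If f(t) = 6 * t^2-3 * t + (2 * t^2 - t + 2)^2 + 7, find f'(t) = 16*t^3 - 12*t^2 + 30*t - 7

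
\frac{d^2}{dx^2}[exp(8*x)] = 64*exp(8*x)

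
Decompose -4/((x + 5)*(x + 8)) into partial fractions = 4/(3*(x + 8)) - 4/(3*(x + 5))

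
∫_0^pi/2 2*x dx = pi^2/4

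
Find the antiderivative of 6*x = 3*x^2 + C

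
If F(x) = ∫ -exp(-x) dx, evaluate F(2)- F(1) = -exp(-1) + exp(-2)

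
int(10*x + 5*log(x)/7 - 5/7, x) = 5*x*(7*x + log(x) - 2)/7 + C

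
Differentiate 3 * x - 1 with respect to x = 3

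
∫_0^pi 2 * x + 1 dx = pi + pi^2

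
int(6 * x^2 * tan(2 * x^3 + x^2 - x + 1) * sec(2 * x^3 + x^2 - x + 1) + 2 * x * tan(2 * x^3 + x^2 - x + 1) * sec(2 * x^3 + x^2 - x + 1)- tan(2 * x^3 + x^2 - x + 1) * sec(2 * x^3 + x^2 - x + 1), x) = sec(2*x^3 + x^2 - x + 1) + C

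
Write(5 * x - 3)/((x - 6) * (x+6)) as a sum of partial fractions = 11/(4*(x + 6)) + 9/(4*(x - 6))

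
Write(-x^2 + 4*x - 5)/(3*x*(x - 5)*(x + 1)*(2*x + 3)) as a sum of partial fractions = 106/(117*(2*x + 3)) - 5/(9*(x + 1)) - 1/(117*(x - 5)) + 1/(9*x)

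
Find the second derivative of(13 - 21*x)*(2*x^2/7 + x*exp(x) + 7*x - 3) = -21*x^2*exp(x) - 71*x*exp(x) - 36*x - 16*exp(x) - 2006/7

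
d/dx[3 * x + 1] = 3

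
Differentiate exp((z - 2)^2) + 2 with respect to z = 2*z*exp(z^2 - 4*z + 4) - 4*exp(z^2 - 4*z + 4)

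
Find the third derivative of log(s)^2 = (4*log(s) - 6)/s^3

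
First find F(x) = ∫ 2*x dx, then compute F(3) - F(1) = 8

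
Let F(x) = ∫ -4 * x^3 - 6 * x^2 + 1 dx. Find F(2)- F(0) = -30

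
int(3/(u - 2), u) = log(3*(u - 2)^3) + C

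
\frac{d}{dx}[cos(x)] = -sin(x)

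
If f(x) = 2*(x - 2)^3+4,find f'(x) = 6*x^2 - 24*x + 24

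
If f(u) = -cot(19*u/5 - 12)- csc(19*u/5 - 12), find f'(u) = 19*cot(19*u/5 - 12)^2/5 + 19*cot(19*u/5 - 12)*csc(19*u/5 - 12)/5 + 19/5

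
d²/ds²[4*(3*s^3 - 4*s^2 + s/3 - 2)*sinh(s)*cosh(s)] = 24*s^3*sinh(2*s) - 32*s^2*sinh(2*s) + 72*s^2*cosh(2*s) + 116*s*sinh(2*s)/3 - 64*s*cosh(2*s) - 32*sinh(2*s) + 8*cosh(2*s)/3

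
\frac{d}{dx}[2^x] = 2^x*log(2)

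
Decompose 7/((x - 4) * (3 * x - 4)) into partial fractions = -21/(8*(3*x - 4)) + 7/(8*(x - 4))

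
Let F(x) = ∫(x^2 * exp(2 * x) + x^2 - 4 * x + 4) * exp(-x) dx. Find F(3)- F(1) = -E - 5*exp(-3) + exp(-1) + 5*exp(3)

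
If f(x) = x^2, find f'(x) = 2*x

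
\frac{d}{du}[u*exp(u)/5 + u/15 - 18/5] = u*exp(u)/5 + exp(u)/5 + 1/15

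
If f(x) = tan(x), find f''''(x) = 24*tan(x)^5 + 40*tan(x)^3 + 16*tan(x)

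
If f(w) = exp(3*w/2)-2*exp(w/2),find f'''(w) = 27*exp(3*w/2)/8 - exp(w/2)/4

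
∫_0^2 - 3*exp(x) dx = 3 - 3*exp(2)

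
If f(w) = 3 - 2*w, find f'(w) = -2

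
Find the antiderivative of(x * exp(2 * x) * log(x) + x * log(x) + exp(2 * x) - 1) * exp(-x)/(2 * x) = log(x)*sinh(x) + C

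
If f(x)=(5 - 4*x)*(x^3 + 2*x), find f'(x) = -16*x^3 + 15*x^2 - 16*x + 10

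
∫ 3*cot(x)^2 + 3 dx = -3*cot(x) + C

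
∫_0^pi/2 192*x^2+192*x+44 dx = -8 - 2*pi - (-2*pi - 2)^3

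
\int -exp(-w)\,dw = exp(-w) + C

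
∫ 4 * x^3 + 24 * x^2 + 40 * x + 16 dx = x^4 + 8*x^3 + 20*x^2 + 16*x + C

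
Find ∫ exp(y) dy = exp(y) + C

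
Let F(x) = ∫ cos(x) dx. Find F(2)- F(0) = sin(2)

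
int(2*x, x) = x^2 + C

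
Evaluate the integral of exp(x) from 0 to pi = -1 + exp(pi)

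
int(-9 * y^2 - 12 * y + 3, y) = -3*y^3 - 6*y^2 + 3*y + C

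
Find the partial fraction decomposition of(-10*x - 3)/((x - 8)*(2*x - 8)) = 43/(8*(x - 4)) - 83/(8*(x - 8))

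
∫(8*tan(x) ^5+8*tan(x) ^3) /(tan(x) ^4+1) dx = 2*log(tan(x)^4 + 1) + C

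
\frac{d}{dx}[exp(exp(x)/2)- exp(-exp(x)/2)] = (exp(x) + exp(x + exp(x)))*exp(-exp(x)/2)/2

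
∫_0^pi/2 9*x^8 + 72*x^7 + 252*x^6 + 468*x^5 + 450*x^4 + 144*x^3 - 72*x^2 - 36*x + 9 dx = 1 + (-2 + (1 + pi/2)^3)^3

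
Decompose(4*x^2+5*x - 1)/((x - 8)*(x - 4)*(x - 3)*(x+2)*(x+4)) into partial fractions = 43/(1344*(x + 4)) - 1/(120*(x + 2)) + 2/(7*(x - 3)) - 83/(192*(x - 4)) + 59/(480*(x - 8))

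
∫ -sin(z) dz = cos(z) + C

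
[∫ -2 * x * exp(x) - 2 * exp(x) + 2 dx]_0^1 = 2 - 2*E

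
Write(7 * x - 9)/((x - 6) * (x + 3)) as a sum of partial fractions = 10/(3*(x + 3)) + 11/(3*(x - 6))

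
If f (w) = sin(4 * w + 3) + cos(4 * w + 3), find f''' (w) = 64*sin(4*w + 3) - 64*cos(4*w + 3)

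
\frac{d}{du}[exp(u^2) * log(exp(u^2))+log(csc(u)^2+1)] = 2*(u^3*exp(u^2)*sin(u)^2 + u^3*exp(u^2) + u*exp(u^2)*sin(u)^2 + u*exp(u^2) - cos(u)/sin(u))/(sin(u)^2 + 1)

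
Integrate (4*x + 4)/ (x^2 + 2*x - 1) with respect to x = 2*log((x + 1)^2 - 2) + C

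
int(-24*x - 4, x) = -12*x^2 - 4*x + C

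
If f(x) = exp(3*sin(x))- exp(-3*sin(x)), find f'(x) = 3*(exp(3*sin(x)) + exp(-3*sin(x)))*cos(x)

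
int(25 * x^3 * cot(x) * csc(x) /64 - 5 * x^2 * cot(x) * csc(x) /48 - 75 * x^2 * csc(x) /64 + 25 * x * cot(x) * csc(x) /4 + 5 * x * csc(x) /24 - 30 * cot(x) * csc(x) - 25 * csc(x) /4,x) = (-25*x^3/64 + 5*x^2/48 - 25*x/4 + 30)*csc(x) + C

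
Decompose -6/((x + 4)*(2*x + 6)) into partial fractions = 3/(x + 4) - 3/(x + 3)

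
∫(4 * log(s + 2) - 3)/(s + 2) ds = (2*log(s + 2) - 3)*log(s + 2) + C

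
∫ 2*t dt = t^2 + C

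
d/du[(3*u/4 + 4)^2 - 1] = 9*u/8 + 6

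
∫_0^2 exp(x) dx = -1 + exp(2)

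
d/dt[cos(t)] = -sin(t)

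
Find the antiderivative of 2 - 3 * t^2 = -t^3 + 2*t + C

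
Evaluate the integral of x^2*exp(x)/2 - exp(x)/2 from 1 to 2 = exp(2)/2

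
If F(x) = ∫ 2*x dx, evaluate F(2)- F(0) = 4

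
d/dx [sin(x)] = cos(x)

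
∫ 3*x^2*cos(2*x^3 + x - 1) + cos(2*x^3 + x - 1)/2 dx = sin(2*x^3 + x - 1)/2 + C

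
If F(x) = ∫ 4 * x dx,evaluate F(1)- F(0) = 2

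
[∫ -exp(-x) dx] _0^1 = -1 + exp(-1)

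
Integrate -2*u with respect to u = -u^2 + C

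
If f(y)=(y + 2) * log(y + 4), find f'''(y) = (-y - 8)/(y^3 + 12*y^2 + 48*y + 64)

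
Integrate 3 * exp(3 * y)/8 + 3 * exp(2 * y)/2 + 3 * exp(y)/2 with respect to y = (exp(y) + 2)^3/8 + C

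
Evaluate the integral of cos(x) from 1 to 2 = -sin(1) + sin(2)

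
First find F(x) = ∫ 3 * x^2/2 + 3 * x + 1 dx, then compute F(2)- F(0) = 12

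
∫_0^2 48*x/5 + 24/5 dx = 144/5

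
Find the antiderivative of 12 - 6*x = -3*x^2 + 12*x + C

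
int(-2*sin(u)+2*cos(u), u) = 2*sqrt(2)*sin(u + pi/4) + C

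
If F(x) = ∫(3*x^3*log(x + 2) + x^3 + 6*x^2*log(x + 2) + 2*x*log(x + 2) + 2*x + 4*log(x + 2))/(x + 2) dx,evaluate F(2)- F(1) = -3*log(3) + 24*log(2)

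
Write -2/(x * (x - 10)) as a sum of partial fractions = -1/(5*(x - 10)) + 1/(5*x)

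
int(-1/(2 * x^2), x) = 1/(2*x) + C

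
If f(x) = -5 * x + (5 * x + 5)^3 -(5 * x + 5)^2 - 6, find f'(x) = 375*x^2 + 700*x + 320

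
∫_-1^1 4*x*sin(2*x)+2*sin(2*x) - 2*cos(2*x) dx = -4*cos(2)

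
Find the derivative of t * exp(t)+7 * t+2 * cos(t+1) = t*exp(t) + exp(t) - 2*sin(t + 1) + 7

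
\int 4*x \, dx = 2*x^2 + C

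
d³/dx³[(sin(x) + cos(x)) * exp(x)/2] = -2*exp(x)*sin(x)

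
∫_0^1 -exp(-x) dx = -1 + exp(-1)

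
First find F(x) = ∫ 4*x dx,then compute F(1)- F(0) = 2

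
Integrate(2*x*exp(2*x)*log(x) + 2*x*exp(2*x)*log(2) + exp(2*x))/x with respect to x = exp(2*x)*log(2*x) + C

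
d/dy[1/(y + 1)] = -1/(y^2 + 2*y + 1)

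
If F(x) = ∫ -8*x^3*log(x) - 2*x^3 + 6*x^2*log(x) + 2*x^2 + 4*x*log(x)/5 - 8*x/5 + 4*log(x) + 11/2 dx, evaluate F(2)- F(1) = -32*log(2)/5 - 3/2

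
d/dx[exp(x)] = exp(x)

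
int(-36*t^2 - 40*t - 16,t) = -12*t^3 - 20*t^2 - 16*t + C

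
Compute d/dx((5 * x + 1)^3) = 375*x^2 + 150*x + 15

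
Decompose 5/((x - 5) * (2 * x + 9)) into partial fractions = -10/(19*(2*x + 9)) + 5/(19*(x - 5))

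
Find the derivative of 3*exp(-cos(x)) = 3*exp(-cos(x))*sin(x)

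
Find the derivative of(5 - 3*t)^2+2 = 18*t - 30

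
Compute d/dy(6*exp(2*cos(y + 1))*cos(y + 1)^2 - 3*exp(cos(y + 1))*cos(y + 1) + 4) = -12*exp(2*cos(y + 1))*sin(y + 1)*cos(y + 1)^2 - 12*exp(2*cos(y + 1))*sin(y + 1)*cos(y + 1) + 3*exp(cos(y + 1))*sin(y + 1)*cos(y + 1) + 3*exp(cos(y + 1))*sin(y + 1)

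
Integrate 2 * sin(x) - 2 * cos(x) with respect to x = -2*sqrt(2)*sin(x + pi/4) + C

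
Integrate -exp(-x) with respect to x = exp(-x) + C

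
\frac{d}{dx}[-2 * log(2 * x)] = -2/x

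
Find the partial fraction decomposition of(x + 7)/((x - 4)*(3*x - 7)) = -28/(5*(3*x - 7)) + 11/(5*(x - 4))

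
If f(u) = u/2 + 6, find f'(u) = 1/2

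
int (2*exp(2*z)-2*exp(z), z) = (exp(z) - 1)^2 + C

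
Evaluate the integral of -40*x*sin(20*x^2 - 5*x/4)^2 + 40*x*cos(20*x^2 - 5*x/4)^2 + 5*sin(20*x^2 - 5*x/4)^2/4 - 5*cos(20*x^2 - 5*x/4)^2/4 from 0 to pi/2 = sin(-5*pi^2 + pi/8)*cos(-5*pi^2 + pi/8)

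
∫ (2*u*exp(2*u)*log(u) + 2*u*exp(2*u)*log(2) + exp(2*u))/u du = exp(2*u)*log(2*u) + C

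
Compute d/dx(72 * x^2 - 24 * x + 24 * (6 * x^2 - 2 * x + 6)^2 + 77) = 3456*x^3 - 1728*x^2 + 3792*x - 600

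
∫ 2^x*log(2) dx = 2^x + C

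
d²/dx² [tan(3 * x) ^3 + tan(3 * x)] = 108*tan(3*x)^5 + 180*tan(3*x)^3 + 72*tan(3*x)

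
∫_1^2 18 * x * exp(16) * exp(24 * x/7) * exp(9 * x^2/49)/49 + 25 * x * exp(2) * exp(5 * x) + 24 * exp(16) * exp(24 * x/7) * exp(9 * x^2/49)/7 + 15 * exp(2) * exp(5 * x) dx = -exp(961/49) - 7*exp(7) + 12*exp(12) + exp(1156/49)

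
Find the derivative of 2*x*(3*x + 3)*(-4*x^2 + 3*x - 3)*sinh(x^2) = -48*x^5*cosh(x^2) - 12*x^4*cosh(x^2) - 96*x^3*sinh(x^2) - 18*x^2*sinh(x^2) - 36*x^2*cosh(x^2) - 18*sinh(x^2)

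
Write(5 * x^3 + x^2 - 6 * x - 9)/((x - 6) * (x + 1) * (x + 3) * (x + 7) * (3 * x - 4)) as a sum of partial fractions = 3/(350*(3*x - 4)) - 1633/(7800*(x + 7)) + 1/(8*(x + 3)) - 1/(84*(x + 1)) + 17/(182*(x - 6))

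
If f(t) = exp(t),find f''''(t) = exp(t)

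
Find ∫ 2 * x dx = x^2 + C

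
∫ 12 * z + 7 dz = 6*z^2 + 7*z + C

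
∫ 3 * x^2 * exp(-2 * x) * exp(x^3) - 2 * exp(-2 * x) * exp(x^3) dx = exp(x*(x^2 - 2)) + C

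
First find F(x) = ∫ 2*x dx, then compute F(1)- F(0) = 1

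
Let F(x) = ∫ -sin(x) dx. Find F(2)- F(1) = -cos(1) + cos(2)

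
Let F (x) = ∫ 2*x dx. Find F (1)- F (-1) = 0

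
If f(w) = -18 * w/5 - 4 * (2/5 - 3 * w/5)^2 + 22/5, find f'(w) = -72*w/25 - 42/25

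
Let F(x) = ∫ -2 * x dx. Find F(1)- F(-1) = 0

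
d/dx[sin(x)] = cos(x)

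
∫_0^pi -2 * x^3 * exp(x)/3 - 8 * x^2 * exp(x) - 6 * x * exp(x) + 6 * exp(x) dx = -2*pi*(-3 + pi^2/3 + 3*pi)*exp(pi)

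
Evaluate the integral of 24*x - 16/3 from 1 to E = -16*E/3 - 20/3 + 12*exp(2)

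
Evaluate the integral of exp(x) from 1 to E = -E + exp(E)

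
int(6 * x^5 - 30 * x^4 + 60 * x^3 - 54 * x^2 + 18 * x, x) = x^6 - 6*x^5 + 15*x^4 - 18*x^3 + 9*x^2 + C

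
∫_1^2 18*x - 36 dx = -9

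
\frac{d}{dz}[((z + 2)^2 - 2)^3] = 6*z^5 + 60*z^4 + 216*z^3 + 336*z^2 + 216*z + 48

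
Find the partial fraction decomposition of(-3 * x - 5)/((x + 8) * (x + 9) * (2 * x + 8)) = 11/(5*(x + 9)) - 19/(8*(x + 8)) + 7/(40*(x + 4))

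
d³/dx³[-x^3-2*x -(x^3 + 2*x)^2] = -120*x^3 - 96*x - 6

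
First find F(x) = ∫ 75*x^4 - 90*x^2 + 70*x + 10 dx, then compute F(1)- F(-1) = -10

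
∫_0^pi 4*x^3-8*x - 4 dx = 1 + (1 + pi)^2*(-2*pi - 1 + pi^2)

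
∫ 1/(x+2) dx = log(x + 2) + C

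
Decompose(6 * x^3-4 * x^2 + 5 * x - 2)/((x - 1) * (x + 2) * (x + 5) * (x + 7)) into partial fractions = 2291/(80*(x + 7)) - 877/(36*(x + 5)) + 76/(45*(x + 2)) + 5/(144*(x - 1))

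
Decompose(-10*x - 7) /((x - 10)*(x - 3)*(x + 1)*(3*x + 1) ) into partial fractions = -99/(620*(3*x + 1)) - 3/(88*(x + 1)) + 37/(280*(x - 3)) - 107/(2387*(x - 10))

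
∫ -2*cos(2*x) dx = -sin(2*x) + C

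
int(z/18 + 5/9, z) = z^2/36 + 5*z/9 + C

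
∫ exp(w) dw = exp(w) + C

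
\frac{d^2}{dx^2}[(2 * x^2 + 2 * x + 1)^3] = 240*x^4 + 480*x^3 + 432*x^2 + 192*x + 36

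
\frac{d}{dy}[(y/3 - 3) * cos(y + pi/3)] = -y*sin(y + pi/3)/3 + 3*sin(y + pi/3) + cos(y + pi/3)/3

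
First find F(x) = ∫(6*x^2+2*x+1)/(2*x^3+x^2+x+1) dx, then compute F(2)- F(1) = -log(5) + log(23)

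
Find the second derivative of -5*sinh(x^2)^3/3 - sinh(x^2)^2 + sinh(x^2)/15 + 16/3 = 79*x^2*sinh(x^2)/15 - 15*x^2*sinh(3*x^2) - 8*x^2*cosh(2*x^2) - 2*sinh(2*x^2) + 79*cosh(x^2)/30 - 5*cosh(3*x^2)/2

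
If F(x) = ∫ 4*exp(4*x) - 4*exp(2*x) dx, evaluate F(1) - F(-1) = -2*exp(2) - exp(-4) + 2*exp(-2) + exp(4)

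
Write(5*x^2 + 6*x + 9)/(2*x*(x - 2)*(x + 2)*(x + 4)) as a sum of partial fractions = -65/(96*(x + 4)) + 17/(32*(x + 2)) + 41/(96*(x - 2)) - 9/(32*x)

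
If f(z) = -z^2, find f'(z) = -2*z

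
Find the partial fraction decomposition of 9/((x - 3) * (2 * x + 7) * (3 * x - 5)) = -81/(124*(3*x - 5)) + 36/(403*(2*x + 7)) + 9/(52*(x - 3))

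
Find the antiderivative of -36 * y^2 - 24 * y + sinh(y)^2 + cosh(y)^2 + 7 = -12*y^2*(y + 1) + 7*y + sinh(2*y)/2 + C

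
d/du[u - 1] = 1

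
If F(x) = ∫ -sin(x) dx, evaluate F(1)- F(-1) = 0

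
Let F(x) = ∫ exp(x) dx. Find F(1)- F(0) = -1 + E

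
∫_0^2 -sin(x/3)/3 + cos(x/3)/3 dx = -1 + sin(2/3) + cos(2/3)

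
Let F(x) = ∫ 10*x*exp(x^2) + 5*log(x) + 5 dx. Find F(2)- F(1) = -5*E + 10*log(2) + 5*exp(4)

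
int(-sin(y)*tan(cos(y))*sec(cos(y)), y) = sec(cos(y)) + C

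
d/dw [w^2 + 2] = 2*w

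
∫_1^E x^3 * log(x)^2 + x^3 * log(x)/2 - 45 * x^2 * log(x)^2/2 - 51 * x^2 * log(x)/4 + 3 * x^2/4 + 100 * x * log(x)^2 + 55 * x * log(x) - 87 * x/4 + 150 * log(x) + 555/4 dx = -513/8 + (3 + 2*exp(2) + 6*E)*(-3*E/4 + 7 + 2*(-3 + E/4)^2)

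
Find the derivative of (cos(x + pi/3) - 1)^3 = -3*sin(x + pi/3)*cos(x + pi/3)^2 - 3*sin(x + pi/3) + 3*cos(2*x + pi/6)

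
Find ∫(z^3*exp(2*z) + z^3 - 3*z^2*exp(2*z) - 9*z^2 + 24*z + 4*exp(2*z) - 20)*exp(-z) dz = 2*(z - 2)^3*sinh(z) + C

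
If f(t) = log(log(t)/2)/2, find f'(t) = 1/(2*t*log(t))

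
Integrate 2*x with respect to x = x^2 + C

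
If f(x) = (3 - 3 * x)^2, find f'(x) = 18*x - 18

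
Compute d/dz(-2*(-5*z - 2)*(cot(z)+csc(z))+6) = -10*z*cos(z)/sin(z)^2 - 10*z/sin(z)^2 + 10/tan(z) + 10/sin(z) - 4*cos(z)/sin(z)^2 - 4/sin(z)^2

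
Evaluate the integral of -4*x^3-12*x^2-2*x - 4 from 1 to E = (-4 - E)*(E + exp(3)) + 10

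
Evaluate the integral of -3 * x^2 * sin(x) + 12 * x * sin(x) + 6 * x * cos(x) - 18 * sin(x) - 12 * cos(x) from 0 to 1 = -18 + 9*cos(1)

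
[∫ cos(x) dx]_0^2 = sin(2)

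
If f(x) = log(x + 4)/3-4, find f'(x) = 1/(3*x + 12)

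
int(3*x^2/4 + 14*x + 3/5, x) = x^3/4 + 7*x^2 + 3*x/5 + C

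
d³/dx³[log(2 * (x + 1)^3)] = 6/(x^3 + 3*x^2 + 3*x + 1)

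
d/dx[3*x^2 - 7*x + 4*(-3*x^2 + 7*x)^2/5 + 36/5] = 144*x^3/5 - 504*x^2/5 + 422*x/5 - 7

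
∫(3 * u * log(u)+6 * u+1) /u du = (3*u + 1)*(log(u) + 1) + C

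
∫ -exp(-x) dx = exp(-x) + C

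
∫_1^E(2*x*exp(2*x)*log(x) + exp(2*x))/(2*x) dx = exp(2*E)/2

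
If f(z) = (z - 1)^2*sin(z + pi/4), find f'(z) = z^2*cos(z + pi/4) + 2*z*sin(z + pi/4) - 2*z*cos(z + pi/4) - 2*sin(z + pi/4) + cos(z + pi/4)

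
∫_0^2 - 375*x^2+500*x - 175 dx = -350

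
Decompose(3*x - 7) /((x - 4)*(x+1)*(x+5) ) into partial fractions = -11/(18*(x + 5)) + 1/(2*(x + 1)) + 1/(9*(x - 4))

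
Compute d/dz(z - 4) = 1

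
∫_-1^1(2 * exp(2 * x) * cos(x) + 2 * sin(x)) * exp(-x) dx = 2*(E - exp(-1))*cos(1)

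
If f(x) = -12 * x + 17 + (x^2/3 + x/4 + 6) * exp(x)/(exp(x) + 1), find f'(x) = (4*x^2*exp(x) + 8*x*exp(2*x) + 11*x*exp(x) - 141*exp(2*x) - 213*exp(x) - 144)/(12*exp(2*x) + 24*exp(x) + 12)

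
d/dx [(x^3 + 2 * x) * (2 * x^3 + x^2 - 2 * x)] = 12*x^5 + 5*x^4 + 8*x^3 + 6*x^2 - 8*x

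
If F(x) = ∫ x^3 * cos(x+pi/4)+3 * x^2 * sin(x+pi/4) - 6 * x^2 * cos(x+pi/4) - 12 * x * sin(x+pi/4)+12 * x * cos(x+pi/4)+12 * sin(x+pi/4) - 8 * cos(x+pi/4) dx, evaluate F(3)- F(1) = sin(pi/4 + 3) + sin(pi/4 + 1)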